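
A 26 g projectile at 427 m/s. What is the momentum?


p = m*v = 0.026*427 = 11.1 kg·m/s

11.1 kg·m/s


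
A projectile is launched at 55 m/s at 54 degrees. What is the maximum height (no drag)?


H = (v0*sin(theta))^2 / (2g) = (55*sin(54°))^2 / (2*9.81) = 100.9 m

100.9 m


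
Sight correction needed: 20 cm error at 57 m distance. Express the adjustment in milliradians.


1 mrad subtends 1 cm per 10 m of range, so adj = error_cm / (dist_m / 10) = 20 / (57/10) = 3.509 mrad

3.509 mrad


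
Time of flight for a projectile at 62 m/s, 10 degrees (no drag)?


T = 2*v0*sin(theta)/g = 2*62*sin(10°)/9.81 = 2.195 s

2.195 s


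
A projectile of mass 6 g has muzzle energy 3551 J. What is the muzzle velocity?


v = sqrt(2*E/m) = sqrt(2*3551/0.006) = 1088 m/s

1088 m/s


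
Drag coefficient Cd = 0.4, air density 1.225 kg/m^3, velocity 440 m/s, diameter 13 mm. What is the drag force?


A = pi*(d/2)^2 = pi*(13/2000)^2 = 1.32732e-04 m^2
Fd = 0.5*Cd*rho*A*v^2 = 0.5*0.4*1.225*1.32732e-04*440^2 = 6.296 N

6.296 N


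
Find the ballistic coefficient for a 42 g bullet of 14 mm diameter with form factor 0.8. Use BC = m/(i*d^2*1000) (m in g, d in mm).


BC = m/(i*d^2*1000) = 42/(0.8 * 14^2 * 1000) = 0.0002679

0.0002679


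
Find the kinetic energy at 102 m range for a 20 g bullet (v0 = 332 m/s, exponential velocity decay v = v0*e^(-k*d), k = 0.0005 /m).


v = v0*exp(-k*d) = 332*exp(-0.0005*102) = 315.493 m/s
E = 0.5*m*v^2 = 0.5*0.02*315.493^2 = 995.4 J

995.4 J


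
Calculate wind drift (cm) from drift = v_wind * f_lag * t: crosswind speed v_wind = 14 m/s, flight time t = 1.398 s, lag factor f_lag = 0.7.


drift = v_wind * lag * t = 14 * 0.7 * 1.398 = 13.7004 m ≈ 1370 cm

1370 cm


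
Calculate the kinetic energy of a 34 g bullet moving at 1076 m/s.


E = 0.5*m*v^2 = 0.5*0.034*1076^2 = 19682 J

19682 J


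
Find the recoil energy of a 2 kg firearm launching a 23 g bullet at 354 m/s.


v_r = m_p*v_p/m_gun = 0.023*354/2 = 4.071 m/s, E_r = 0.5*m_gun*v_r^2 = 0.5*2*4.071^2 = 16.57 J

16.57 J


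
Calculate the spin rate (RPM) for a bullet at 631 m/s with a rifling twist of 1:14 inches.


twist_m = 14*0.0254 = 0.3556 m
spin = v/twist = 631/0.3556 = 1774.466 rev/s
RPM = spin*60 = 1774.466*60 ≈ 106468 RPM

106468 RPM


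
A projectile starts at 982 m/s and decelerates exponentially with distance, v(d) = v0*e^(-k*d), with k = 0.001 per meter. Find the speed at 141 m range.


v = v0*exp(-k*d) = 982*exp(-0.001*141) = 852.9 m/s

852.9 m/s


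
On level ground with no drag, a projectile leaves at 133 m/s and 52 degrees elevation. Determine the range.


R = v0^2 * sin(2*theta) / g = 133^2 * sin(2*52°) / 9.81 = 1750 m

1750 m


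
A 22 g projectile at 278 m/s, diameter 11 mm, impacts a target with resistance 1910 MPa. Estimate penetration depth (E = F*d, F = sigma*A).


A = pi*(d/2)^2 = pi*(11/2)^2 = 95.0332 mm^2
E = 0.5*m*v^2 = 0.5*0.022*278^2 = 850.124 J
depth = E/(sigma*A) = 850.124 J / (1910 MPa * 95.0332 mm^2) = 850.124/(1910 * 95.0332) m = 0.00468353 m ≈ 4.684 mm

4.684 mm


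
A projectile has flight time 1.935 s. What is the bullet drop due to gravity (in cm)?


drop = 0.5*g*t^2 = 0.5*9.81*1.935^2 = 18.3654 m ≈ 1837 cm

1837 cm


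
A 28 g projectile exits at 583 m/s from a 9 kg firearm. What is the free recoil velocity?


v_recoil = m_p * v_p / m_gun = 0.028 * 583 / 9 = 1.814 m/s

1.814 m/s


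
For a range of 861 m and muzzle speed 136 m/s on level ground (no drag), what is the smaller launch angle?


sin(2*theta) = R*g/v0^2 = 861*9.81/136^2 = 0.456661, theta = arcsin(0.456661)/2 = 13.59°

13.59 degrees


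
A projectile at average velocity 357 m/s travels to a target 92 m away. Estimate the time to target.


t = d/v = 92/357 = 0.2577 s

0.2577 s


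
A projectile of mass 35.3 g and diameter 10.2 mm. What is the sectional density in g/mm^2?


SD = m/d^2 = 35.3/10.2^2 = 0.3393 g/mm^2

0.3393 g/mm^2


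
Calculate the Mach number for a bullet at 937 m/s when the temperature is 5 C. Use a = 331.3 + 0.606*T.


a = 331.3 + 0.606*(5) = 334.33 m/s
M = v/a = 937/334.33 = 2.803

2.803


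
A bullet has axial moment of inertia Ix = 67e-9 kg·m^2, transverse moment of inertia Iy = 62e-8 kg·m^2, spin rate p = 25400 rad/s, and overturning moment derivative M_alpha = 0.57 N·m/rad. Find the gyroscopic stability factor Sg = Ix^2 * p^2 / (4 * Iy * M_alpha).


Sg = Ix^2 * p^2 / (4 * Iy * M_alpha) = (67e-9)^2 * 25400^2 / (4 * 62e-8 * 0.57) = 2.049

2.049


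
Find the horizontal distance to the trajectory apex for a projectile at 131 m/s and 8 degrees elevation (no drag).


R = v0^2*sin(2*theta)/g = 131^2*sin(2*8°)/9.81 = 482.183 m
apex_dist = R/2 = 482.183/2 = 241.1 m

241.1 m


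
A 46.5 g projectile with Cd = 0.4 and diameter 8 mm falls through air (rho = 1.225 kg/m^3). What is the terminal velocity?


A = pi*(d/2)^2 = pi*(8/2000)^2 = 5.02655e-05 m^2
vt = sqrt(2mg/(Cd*rho*A)) = sqrt(2*0.0465*9.81/(0.4 * 1.225 * 5.02655e-05)) = 192.5 m/s

192.5 m/s


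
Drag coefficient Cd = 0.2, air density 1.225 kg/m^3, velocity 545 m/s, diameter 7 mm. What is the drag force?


A = pi*(d/2)^2 = pi*(7/2000)^2 = 3.84845e-05 m^2
Fd = 0.5*Cd*rho*A*v^2 = 0.5*0.2*1.225*3.84845e-05*545^2 = 1.4 N

1.4 N


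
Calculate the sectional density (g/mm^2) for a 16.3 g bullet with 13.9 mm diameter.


SD = m/d^2 = 16.3/13.9^2 = 0.08436 g/mm^2

0.08436 g/mm^2


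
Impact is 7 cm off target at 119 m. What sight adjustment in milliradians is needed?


1 mrad subtends 1 cm per 10 m of range, so adj = error_cm / (dist_m / 10) = 7 / (119/10) = 0.5882 mrad

0.5882 mrad


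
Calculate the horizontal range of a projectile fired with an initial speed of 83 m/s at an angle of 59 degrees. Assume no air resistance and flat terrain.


R = v0^2 * sin(2*theta) / g = 83^2 * sin(2*59°) / 9.81 = 620 m

620 m


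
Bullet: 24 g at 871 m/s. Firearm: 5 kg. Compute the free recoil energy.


v_r = m_p*v_p/m_gun = 0.024*871/5 = 4.1808 m/s, E_r = 0.5*m_gun*v_r^2 = 0.5*5*4.1808^2 = 43.7 J

43.7 J


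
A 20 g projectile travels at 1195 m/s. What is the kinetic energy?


E = 0.5*m*v^2 = 0.5*0.02*1195^2 = 14280 J

14280 J


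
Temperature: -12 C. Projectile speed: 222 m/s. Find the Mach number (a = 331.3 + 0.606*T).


a = 331.3 + 0.606*(-12) = 324.028 m/s
M = v/a = 222/324.028 = 0.6851

0.6851


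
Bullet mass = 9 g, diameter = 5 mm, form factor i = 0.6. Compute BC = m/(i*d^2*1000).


BC = m/(i*d^2*1000) = 9/(0.6 * 5^2 * 1000) = 0.0006

0.0006


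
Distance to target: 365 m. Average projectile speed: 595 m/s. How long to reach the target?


t = d/v = 365/595 = 0.6134 s

0.6134 s


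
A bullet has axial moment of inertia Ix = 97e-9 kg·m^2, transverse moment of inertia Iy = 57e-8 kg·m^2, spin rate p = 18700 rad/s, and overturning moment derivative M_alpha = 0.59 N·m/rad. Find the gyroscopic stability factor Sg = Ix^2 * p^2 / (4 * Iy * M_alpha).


Sg = Ix^2 * p^2 / (4 * Iy * M_alpha) = (97e-9)^2 * 18700^2 / (4 * 57e-8 * 0.59) = 2.446

2.446


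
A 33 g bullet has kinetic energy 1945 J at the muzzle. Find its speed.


v = sqrt(2*E/m) = sqrt(2*1945/0.033) = 343.3 m/s

343.3 m/s


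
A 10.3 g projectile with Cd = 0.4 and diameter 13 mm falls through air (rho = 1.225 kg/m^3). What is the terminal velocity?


A = pi*(d/2)^2 = pi*(13/2000)^2 = 1.32732e-04 m^2
vt = sqrt(2mg/(Cd*rho*A)) = sqrt(2*0.0103*9.81/(0.4 * 1.225 * 1.32732e-04)) = 55.74 m/s

55.74 m/s


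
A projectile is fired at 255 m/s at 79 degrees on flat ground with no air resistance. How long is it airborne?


T = 2*v0*sin(theta)/g = 2*255*sin(79°)/9.81 = 51.03 s

51.03 s


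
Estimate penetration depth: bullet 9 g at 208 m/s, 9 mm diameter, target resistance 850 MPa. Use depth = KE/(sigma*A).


A = pi*(d/2)^2 = pi*(9/2)^2 = 63.6173 mm^2
E = 0.5*m*v^2 = 0.5*0.009*208^2 = 194.688 J
depth = E/(sigma*A) = 194.688 J / (850 MPa * 63.6173 mm^2) = 194.688/(850 * 63.6173) m = 0.00360036 m ≈ 3.6 mm

3.6 mm


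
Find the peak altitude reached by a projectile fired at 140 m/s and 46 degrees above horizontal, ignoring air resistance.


H = (v0*sin(theta))^2 / (2g) = (140*sin(46°))^2 / (2*9.81) = 516.9 m

516.9 m


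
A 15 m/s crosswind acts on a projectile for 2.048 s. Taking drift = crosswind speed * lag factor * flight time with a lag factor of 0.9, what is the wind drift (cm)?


drift = v_wind * lag * t = 15 * 0.9 * 2.048 = 27.648 m ≈ 2765 cm

2765 cm


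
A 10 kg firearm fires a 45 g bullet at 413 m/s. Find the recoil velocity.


v_recoil = m_p * v_p / m_gun = 0.045 * 413 / 10 = 1.859 m/s

1.859 m/s


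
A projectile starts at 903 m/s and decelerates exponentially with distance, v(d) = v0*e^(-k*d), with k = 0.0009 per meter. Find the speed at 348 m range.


v = v0*exp(-k*d) = 903*exp(-0.0009*348) = 660.2 m/s

660.2 m/s


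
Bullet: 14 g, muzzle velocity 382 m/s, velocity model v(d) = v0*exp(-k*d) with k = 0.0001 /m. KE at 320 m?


v = v0*exp(-k*d) = 382*exp(-0.0001*320) = 369.97 m/s
E = 0.5*m*v^2 = 0.5*0.014*369.97^2 = 958.1 J

958.1 J


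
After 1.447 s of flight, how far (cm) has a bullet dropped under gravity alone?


drop = 0.5*g*t^2 = 0.5*9.81*1.447^2 = 10.2701 m ≈ 1027 cm

1027 cm


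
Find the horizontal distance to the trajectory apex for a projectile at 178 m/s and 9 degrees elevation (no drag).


R = v0^2*sin(2*theta)/g = 178^2*sin(2*9°)/9.81 = 998.052 m
apex_dist = R/2 = 998.052/2 = 499 m

499 m


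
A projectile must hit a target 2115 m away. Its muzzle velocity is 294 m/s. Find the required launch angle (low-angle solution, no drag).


sin(2*theta) = R*g/v0^2 = 2115*9.81/294^2 = 0.240041, theta = arcsin(0.240041)/2 = 6.944°

6.944 degrees


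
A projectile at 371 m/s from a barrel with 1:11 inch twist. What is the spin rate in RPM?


twist_m = 11*0.0254 = 0.2794 m
spin = v/twist = 371/0.2794 = 1327.845 rev/s
RPM = spin*60 = 1327.845*60 ≈ 79671 RPM

79671 RPM


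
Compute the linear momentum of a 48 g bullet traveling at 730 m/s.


p = m*v = 0.048*730 = 35.04 kg·m/s

35.04 kg·m/s


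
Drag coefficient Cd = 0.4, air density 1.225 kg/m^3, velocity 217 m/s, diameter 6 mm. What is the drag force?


A = pi*(d/2)^2 = pi*(6/2000)^2 = 2.82743e-05 m^2
Fd = 0.5*Cd*rho*A*v^2 = 0.5*0.4*1.225*2.82743e-05*217^2 = 0.3262 N

0.3262 N


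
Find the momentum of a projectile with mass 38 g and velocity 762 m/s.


p = m*v = 0.038*762 = 28.96 kg·m/s

28.96 kg·m/s


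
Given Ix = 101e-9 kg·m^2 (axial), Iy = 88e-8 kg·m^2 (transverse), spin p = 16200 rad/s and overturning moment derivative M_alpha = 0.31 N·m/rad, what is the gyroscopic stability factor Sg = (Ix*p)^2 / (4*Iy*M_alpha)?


Sg = Ix^2 * p^2 / (4 * Iy * M_alpha) = (101e-9)^2 * 16200^2 / (4 * 88e-8 * 0.31) = 2.453

2.453


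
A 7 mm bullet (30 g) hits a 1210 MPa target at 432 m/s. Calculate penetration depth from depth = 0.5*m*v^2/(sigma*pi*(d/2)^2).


A = pi*(d/2)^2 = pi*(7/2)^2 = 38.4845 mm^2
E = 0.5*m*v^2 = 0.5*0.03*432^2 = 2799.36 J
depth = E/(sigma*A) = 2799.36 J / (1210 MPa * 38.4845 mm^2) = 2799.36/(1210 * 38.4845) m = 0.0601156 m ≈ 60.12 mm

60.12 mm


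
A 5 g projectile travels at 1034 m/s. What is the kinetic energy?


E = 0.5*m*v^2 = 0.5*0.005*1034^2 = 2673 J

2673 J


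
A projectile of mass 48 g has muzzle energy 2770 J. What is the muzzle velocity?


v = sqrt(2*E/m) = sqrt(2*2770/0.048) = 339.7 m/s

339.7 m/s


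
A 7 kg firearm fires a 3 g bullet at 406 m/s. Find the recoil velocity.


v_recoil = m_p * v_p / m_gun = 0.003 * 406 / 7 = 0.174 m/s

0.174 m/s


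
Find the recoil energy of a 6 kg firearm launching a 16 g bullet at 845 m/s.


v_r = m_p*v_p/m_gun = 0.016*845/6 = 2.25333 m/s, E_r = 0.5*m_gun*v_r^2 = 0.5*6*2.25333^2 = 15.23 J

15.23 J


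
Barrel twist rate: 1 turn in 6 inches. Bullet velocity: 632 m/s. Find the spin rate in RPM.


twist_m = 6*0.0254 = 0.1524 m
spin = v/twist = 632/0.1524 = 4146.982 rev/s
RPM = spin*60 = 4146.982*60 ≈ 248819 RPM

248819 RPM


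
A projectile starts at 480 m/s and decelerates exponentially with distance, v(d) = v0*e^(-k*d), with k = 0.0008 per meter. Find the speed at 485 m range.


v = v0*exp(-k*d) = 480*exp(-0.0008*485) = 325.6 m/s

325.6 m/s


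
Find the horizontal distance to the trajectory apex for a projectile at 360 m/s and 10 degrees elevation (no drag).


R = v0^2*sin(2*theta)/g = 360^2*sin(2*10°)/9.81 = 4518.43 m
apex_dist = R/2 = 4518.43/2 = 2259 m

2259 m


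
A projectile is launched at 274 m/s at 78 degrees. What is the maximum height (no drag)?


H = (v0*sin(theta))^2 / (2g) = (274*sin(78°))^2 / (2*9.81) = 3661 m

3661 m


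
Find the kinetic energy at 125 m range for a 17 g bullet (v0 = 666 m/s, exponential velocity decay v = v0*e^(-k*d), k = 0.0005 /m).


v = v0*exp(-k*d) = 666*exp(-0.0005*125) = 625.649 m/s
E = 0.5*m*v^2 = 0.5*0.017*625.649^2 = 3327 J

3327 J


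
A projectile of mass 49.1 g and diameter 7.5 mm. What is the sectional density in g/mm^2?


SD = m/d^2 = 49.1/7.5^2 = 0.8729 g/mm^2

0.8729 g/mm^2


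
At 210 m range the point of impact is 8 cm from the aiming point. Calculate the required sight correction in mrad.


1 mrad subtends 1 cm per 10 m of range, so adj = error_cm / (dist_m / 10) = 8 / (210/10) = 0.381 mrad

0.381 mrad


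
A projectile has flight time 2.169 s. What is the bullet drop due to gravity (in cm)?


drop = 0.5*g*t^2 = 0.5*9.81*2.169^2 = 23.0759 m ≈ 2308 cm

2308 cm


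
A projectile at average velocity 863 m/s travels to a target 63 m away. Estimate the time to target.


t = d/v = 63/863 = 0.073 s

0.073 s


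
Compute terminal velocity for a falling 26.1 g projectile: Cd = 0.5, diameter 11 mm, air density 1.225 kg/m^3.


A = pi*(d/2)^2 = pi*(11/2000)^2 = 9.50332e-05 m^2
vt = sqrt(2mg/(Cd*rho*A)) = sqrt(2*0.0261*9.81/(0.5 * 1.225 * 9.50332e-05)) = 93.79 m/s

93.79 m/s


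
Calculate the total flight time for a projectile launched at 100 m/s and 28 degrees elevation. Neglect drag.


T = 2*v0*sin(theta)/g = 2*100*sin(28°)/9.81 = 9.571 s

9.571 s


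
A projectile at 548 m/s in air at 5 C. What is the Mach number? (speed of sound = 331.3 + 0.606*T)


a = 331.3 + 0.606*(5) = 334.33 m/s
M = v/a = 548/334.33 = 1.639

1.639


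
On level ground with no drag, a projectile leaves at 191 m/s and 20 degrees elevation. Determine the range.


R = v0^2 * sin(2*theta) / g = 191^2 * sin(2*20°) / 9.81 = 2390 m

2390 m


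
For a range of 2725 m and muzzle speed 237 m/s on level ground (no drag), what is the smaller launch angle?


sin(2*theta) = R*g/v0^2 = 2725*9.81/237^2 = 0.475925, theta = arcsin(0.475925)/2 = 14.21°

14.21 degrees


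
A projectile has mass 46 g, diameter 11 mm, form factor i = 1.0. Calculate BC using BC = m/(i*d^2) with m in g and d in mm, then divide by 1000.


BC = m/(i*d^2*1000) = 46/(1.0 * 11^2 * 1000) = 0.0003802

0.0003802


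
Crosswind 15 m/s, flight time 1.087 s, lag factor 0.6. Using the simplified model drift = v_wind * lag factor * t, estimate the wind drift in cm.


drift = v_wind * lag * t = 15 * 0.6 * 1.087 = 9.783 m ≈ 978.3 cm

978.3 cm


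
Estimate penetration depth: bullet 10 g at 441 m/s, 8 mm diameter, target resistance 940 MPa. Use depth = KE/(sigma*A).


A = pi*(d/2)^2 = pi*(8/2)^2 = 50.2655 mm^2
E = 0.5*m*v^2 = 0.5*0.01*441^2 = 972.405 J
depth = E/(sigma*A) = 972.405 J / (940 MPa * 50.2655 mm^2) = 972.405/(940 * 50.2655) m = 0.0205802 m ≈ 20.58 mm

20.58 mm


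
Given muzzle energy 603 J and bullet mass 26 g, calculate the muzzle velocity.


v = sqrt(2*E/m) = sqrt(2*603/0.026) = 215.4 m/s

215.4 m/s


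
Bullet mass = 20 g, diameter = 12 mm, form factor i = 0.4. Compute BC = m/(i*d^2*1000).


BC = m/(i*d^2*1000) = 20/(0.4 * 12^2 * 1000) = 0.0003472

0.0003472


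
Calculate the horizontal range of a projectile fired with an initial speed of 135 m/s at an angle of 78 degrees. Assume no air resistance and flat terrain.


R = v0^2 * sin(2*theta) / g = 135^2 * sin(2*78°) / 9.81 = 755.6 m

755.6 m


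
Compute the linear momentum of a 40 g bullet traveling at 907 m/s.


p = m*v = 0.04*907 = 36.28 kg·m/s

36.28 kg·m/s


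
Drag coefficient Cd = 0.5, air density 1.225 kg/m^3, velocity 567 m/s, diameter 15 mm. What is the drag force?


A = pi*(d/2)^2 = pi*(15/2000)^2 = 1.76715e-04 m^2
Fd = 0.5*Cd*rho*A*v^2 = 0.5*0.5*1.225*1.76715e-04*567^2 = 17.4 N

17.4 N


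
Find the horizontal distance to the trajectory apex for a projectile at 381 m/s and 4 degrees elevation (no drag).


R = v0^2*sin(2*theta)/g = 381^2*sin(2*4°)/9.81 = 2059.38 m
apex_dist = R/2 = 2059.38/2 = 1030 m

1030 m


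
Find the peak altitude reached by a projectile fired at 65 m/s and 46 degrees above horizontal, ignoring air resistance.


H = (v0*sin(theta))^2 / (2g) = (65*sin(46°))^2 / (2*9.81) = 111.4 m

111.4 m


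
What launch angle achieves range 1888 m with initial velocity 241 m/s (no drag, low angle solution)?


sin(2*theta) = R*g/v0^2 = 1888*9.81/241^2 = 0.318887, theta = arcsin(0.318887)/2 = 9.298°

9.298 degrees


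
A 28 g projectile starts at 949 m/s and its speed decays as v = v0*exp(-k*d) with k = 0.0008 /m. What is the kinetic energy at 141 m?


v = v0*exp(-k*d) = 949*exp(-0.0008*141) = 847.77 m/s
E = 0.5*m*v^2 = 0.5*0.028*847.77^2 = 10062 J

10062 J


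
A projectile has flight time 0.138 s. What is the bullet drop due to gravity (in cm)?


drop = 0.5*g*t^2 = 0.5*9.81*0.138^2 = 0.0934108 m ≈ 9.341 cm

9.341 cm


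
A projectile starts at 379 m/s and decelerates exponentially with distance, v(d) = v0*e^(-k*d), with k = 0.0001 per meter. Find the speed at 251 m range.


v = v0*exp(-k*d) = 379*exp(-0.0001*251) = 369.6 m/s

369.6 m/s


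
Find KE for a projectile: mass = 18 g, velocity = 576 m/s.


E = 0.5*m*v^2 = 0.5*0.018*576^2 = 2986 J

2986 J


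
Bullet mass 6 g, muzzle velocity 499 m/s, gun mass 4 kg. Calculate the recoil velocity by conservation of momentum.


v_recoil = m_p * v_p / m_gun = 0.006 * 499 / 4 = 0.7485 m/s

0.7485 m/s


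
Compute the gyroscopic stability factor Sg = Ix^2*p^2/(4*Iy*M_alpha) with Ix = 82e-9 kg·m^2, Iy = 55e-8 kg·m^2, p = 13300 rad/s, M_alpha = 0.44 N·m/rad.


Sg = Ix^2 * p^2 / (4 * Iy * M_alpha) = (82e-9)^2 * 13300^2 / (4 * 55e-8 * 0.44) = 1.229

1.229


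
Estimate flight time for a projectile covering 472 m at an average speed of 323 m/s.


t = d/v = 472/323 = 1.461 s

1.461 s


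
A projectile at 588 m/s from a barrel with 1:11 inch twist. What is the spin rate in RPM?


twist_m = 11*0.0254 = 0.2794 m
spin = v/twist = 588/0.2794 = 2104.51 rev/s
RPM = spin*60 = 2104.51*60 ≈ 126271 RPM

126271 RPM


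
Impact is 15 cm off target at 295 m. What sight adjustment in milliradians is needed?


1 mrad subtends 1 cm per 10 m of range, so adj = error_cm / (dist_m / 10) = 15 / (295/10) = 0.5085 mrad

0.5085 mrad


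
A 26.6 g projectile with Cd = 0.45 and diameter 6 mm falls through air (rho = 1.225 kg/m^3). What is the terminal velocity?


A = pi*(d/2)^2 = pi*(6/2000)^2 = 2.82743e-05 m^2
vt = sqrt(2mg/(Cd*rho*A)) = sqrt(2*0.0266*9.81/(0.45 * 1.225 * 2.82743e-05)) = 183 m/s

183 m/s


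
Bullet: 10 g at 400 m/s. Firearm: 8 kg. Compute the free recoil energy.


v_r = m_p*v_p/m_gun = 0.01*400/8 = 0.5 m/s, E_r = 0.5*m_gun*v_r^2 = 0.5*8*0.5^2 = 1 J

1 J


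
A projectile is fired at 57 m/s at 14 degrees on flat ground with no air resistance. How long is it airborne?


T = 2*v0*sin(theta)/g = 2*57*sin(14°)/9.81 = 2.811 s

2.811 s


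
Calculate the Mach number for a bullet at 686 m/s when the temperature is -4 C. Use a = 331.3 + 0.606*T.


a = 331.3 + 0.606*(-4) = 328.876 m/s
M = v/a = 686/328.876 = 2.086

2.086


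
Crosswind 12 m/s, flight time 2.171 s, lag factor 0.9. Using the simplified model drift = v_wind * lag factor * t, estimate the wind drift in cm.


drift = v_wind * lag * t = 12 * 0.9 * 2.171 = 23.4468 m ≈ 2345 cm

2345 cm


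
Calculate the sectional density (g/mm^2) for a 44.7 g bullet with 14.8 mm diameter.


SD = m/d^2 = 44.7/14.8^2 = 0.2041 g/mm^2

0.2041 g/mm^2


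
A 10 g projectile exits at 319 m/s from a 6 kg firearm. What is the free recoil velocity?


v_recoil = m_p * v_p / m_gun = 0.01 * 319 / 6 = 0.5317 m/s

0.5317 m/s


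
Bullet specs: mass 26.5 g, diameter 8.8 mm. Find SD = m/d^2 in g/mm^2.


SD = m/d^2 = 26.5/8.8^2 = 0.3422 g/mm^2

0.3422 g/mm^2


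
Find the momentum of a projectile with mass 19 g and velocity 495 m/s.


p = m*v = 0.019*495 = 9.405 kg·m/s

9.405 kg·m/s


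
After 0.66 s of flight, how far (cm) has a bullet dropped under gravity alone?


drop = 0.5*g*t^2 = 0.5*9.81*0.66^2 = 2.13662 m ≈ 213.7 cm

213.7 cm


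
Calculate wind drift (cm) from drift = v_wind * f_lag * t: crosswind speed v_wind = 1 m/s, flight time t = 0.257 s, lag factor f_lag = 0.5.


drift = v_wind * lag * t = 1 * 0.5 * 0.257 = 0.1285 m ≈ 12.85 cm

12.85 cm


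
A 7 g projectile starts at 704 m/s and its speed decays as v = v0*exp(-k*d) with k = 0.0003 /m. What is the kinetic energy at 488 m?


v = v0*exp(-k*d) = 704*exp(-0.0003*488) = 608.124 m/s
E = 0.5*m*v^2 = 0.5*0.007*608.124^2 = 1294 J

1294 J


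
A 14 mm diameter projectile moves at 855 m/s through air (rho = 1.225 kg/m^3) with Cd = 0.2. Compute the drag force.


A = pi*(d/2)^2 = pi*(14/2000)^2 = 1.53938e-04 m^2
Fd = 0.5*Cd*rho*A*v^2 = 0.5*0.2*1.225*1.53938e-04*855^2 = 13.79 N

13.79 N


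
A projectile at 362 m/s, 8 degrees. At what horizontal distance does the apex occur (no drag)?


R = v0^2*sin(2*theta)/g = 362^2*sin(2*8°)/9.81 = 3682.02 m
apex_dist = R/2 = 3682.02/2 = 1841 m

1841 m


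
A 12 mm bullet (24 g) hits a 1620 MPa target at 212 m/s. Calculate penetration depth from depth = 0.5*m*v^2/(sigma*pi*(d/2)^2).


A = pi*(d/2)^2 = pi*(12/2)^2 = 113.097 mm^2
E = 0.5*m*v^2 = 0.5*0.024*212^2 = 539.328 J
depth = E/(sigma*A) = 539.328 J / (1620 MPa * 113.097 mm^2) = 539.328/(1620 * 113.097) m = 0.00294365 m ≈ 2.944 mm

2.944 mm


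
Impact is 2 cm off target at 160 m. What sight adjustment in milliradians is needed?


1 mrad subtends 1 cm per 10 m of range, so adj = error_cm / (dist_m / 10) = 2 / (160/10) = 0.125 mrad

0.125 mrad


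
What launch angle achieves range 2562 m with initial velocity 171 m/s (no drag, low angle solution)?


sin(2*theta) = R*g/v0^2 = 2562*9.81/171^2 = 0.85952, theta = arcsin(0.85952)/2 = 29.63°

29.63 degrees


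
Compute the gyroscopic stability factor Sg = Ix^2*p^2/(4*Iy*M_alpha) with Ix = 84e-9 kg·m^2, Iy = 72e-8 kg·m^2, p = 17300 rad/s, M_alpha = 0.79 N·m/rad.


Sg = Ix^2 * p^2 / (4 * Iy * M_alpha) = (84e-9)^2 * 17300^2 / (4 * 72e-8 * 0.79) = 0.9282

0.9282


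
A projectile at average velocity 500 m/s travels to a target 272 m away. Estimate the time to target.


t = d/v = 272/500 = 0.544 s

0.544 s


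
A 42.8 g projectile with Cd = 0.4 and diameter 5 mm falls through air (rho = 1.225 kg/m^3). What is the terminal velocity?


A = pi*(d/2)^2 = pi*(5/2000)^2 = 1.96350e-05 m^2
vt = sqrt(2mg/(Cd*rho*A)) = sqrt(2*0.0428*9.81/(0.4 * 1.225 * 1.96350e-05)) = 295.4 m/s

295.4 m/s


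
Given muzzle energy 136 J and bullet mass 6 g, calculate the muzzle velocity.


v = sqrt(2*E/m) = sqrt(2*136/0.006) = 212.9 m/s

212.9 m/s


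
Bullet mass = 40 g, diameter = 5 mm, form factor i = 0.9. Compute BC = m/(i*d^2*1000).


BC = m/(i*d^2*1000) = 40/(0.9 * 5^2 * 1000) = 0.001778

0.001778


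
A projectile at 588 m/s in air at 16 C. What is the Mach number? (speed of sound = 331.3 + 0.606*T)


a = 331.3 + 0.606*(16) = 340.996 m/s
M = v/a = 588/340.996 = 1.724

1.724


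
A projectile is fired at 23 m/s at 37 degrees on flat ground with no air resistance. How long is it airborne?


T = 2*v0*sin(theta)/g = 2*23*sin(37°)/9.81 = 2.822 s

2.822 s


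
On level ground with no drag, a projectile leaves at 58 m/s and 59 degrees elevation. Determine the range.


R = v0^2 * sin(2*theta) / g = 58^2 * sin(2*59°) / 9.81 = 302.8 m

302.8 m


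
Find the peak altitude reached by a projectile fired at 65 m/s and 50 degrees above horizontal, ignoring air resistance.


H = (v0*sin(theta))^2 / (2g) = (65*sin(50°))^2 / (2*9.81) = 126.4 m

126.4 m


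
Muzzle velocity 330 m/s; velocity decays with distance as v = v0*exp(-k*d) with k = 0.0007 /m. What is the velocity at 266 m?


v = v0*exp(-k*d) = 330*exp(-0.0007*266) = 273.9 m/s

273.9 m/s


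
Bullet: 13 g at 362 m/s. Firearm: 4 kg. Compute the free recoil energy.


v_r = m_p*v_p/m_gun = 0.013*362/4 = 1.1765 m/s, E_r = 0.5*m_gun*v_r^2 = 0.5*4*1.1765^2 = 2.768 J

2.768 J


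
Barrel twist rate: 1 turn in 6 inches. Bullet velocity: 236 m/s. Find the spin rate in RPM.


twist_m = 6*0.0254 = 0.1524 m
spin = v/twist = 236/0.1524 = 1548.556 rev/s
RPM = spin*60 = 1548.556*60 ≈ 92913 RPM

92913 RPM


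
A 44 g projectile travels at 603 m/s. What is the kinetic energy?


E = 0.5*m*v^2 = 0.5*0.044*603^2 = 7999 J

7999 J


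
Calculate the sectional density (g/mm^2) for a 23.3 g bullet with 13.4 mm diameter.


SD = m/d^2 = 23.3/13.4^2 = 0.1298 g/mm^2

0.1298 g/mm^2


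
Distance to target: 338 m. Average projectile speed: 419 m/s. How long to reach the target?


t = d/v = 338/419 = 0.8067 s

0.8067 s


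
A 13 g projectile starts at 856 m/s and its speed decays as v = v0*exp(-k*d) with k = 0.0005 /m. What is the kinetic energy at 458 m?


v = v0*exp(-k*d) = 856*exp(-0.0005*458) = 680.801 m/s
E = 0.5*m*v^2 = 0.5*0.013*680.801^2 = 3013 J

3013 J


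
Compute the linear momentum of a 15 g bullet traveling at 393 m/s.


p = m*v = 0.015*393 = 5.895 kg·m/s

5.895 kg·m/s


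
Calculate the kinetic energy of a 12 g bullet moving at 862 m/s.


E = 0.5*m*v^2 = 0.5*0.012*862^2 = 4458 J

4458 J


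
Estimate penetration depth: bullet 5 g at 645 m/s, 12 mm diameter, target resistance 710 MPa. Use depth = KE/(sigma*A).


A = pi*(d/2)^2 = pi*(12/2)^2 = 113.097 mm^2
E = 0.5*m*v^2 = 0.5*0.005*645^2 = 1040.06 J
depth = E/(sigma*A) = 1040.06 J / (710 MPa * 113.097 mm^2) = 1040.06/(710 * 113.097) m = 0.0129524 m ≈ 12.95 mm

12.95 mm


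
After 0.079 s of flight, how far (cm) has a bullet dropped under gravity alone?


drop = 0.5*g*t^2 = 0.5*9.81*0.079^2 = 0.0306121 m ≈ 3.061 cm

3.061 cm


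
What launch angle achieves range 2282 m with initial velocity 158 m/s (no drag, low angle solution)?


sin(2*theta) = R*g/v0^2 = 2282*9.81/158^2 = 0.896748, theta = arcsin(0.896748)/2 = 31.87°

31.87 degrees


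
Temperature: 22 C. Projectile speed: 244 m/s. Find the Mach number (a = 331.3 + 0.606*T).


a = 331.3 + 0.606*(22) = 344.632 m/s
M = v/a = 244/344.632 = 0.708

0.708


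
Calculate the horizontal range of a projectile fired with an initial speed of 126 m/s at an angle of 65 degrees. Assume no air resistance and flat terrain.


R = v0^2 * sin(2*theta) / g = 126^2 * sin(2*65°) / 9.81 = 1240 m

1240 m


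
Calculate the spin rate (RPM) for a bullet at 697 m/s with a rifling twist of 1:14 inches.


twist_m = 14*0.0254 = 0.3556 m
spin = v/twist = 697/0.3556 = 1960.067 rev/s
RPM = spin*60 = 1960.067*60 ≈ 117604 RPM

117604 RPM


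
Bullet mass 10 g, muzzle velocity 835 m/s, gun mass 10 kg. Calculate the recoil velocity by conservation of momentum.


v_recoil = m_p * v_p / m_gun = 0.01 * 835 / 10 = 0.835 m/s

0.835 m/s


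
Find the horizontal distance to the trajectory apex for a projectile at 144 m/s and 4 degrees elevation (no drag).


R = v0^2*sin(2*theta)/g = 144^2*sin(2*4°)/9.81 = 294.179 m
apex_dist = R/2 = 294.179/2 = 147.1 m

147.1 m


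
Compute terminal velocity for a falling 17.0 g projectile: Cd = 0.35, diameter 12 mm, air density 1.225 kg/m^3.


A = pi*(d/2)^2 = pi*(12/2000)^2 = 1.13097e-04 m^2
vt = sqrt(2mg/(Cd*rho*A)) = sqrt(2*0.017*9.81/(0.35 * 1.225 * 1.13097e-04)) = 82.94 m/s

82.94 m/s


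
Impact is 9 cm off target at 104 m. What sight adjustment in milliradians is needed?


1 mrad subtends 1 cm per 10 m of range, so adj = error_cm / (dist_m / 10) = 9 / (104/10) = 0.8654 mrad

0.8654 mrad


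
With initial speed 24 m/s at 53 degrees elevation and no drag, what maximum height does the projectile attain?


H = (v0*sin(theta))^2 / (2g) = (24*sin(53°))^2 / (2*9.81) = 18.72 m

18.72 m


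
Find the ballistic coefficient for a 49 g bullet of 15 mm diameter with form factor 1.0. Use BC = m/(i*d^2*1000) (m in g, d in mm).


BC = m/(i*d^2*1000) = 49/(1.0 * 15^2 * 1000) = 0.0002178

0.0002178


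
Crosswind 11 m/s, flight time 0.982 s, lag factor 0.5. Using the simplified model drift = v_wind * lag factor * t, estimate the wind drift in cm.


drift = v_wind * lag * t = 11 * 0.5 * 0.982 = 5.401 m ≈ 540.1 cm

540.1 cm


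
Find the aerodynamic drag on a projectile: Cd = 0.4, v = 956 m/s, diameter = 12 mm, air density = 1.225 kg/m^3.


A = pi*(d/2)^2 = pi*(12/2000)^2 = 1.13097e-04 m^2
Fd = 0.5*Cd*rho*A*v^2 = 0.5*0.4*1.225*1.13097e-04*956^2 = 25.32 N

25.32 N


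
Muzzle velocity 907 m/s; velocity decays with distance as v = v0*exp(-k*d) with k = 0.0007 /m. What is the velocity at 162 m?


v = v0*exp(-k*d) = 907*exp(-0.0007*162) = 809.8 m/s

809.8 m/s


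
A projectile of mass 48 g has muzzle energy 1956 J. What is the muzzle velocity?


v = sqrt(2*E/m) = sqrt(2*1956/0.048) = 285.5 m/s

285.5 m/s


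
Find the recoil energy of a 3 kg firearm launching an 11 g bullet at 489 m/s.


v_r = m_p*v_p/m_gun = 0.011*489/3 = 1.793 m/s, E_r = 0.5*m_gun*v_r^2 = 0.5*3*1.793^2 = 4.822 J

4.822 J


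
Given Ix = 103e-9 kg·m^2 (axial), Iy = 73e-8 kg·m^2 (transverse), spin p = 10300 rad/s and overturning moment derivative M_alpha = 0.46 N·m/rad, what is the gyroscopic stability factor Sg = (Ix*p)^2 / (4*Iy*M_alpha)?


Sg = Ix^2 * p^2 / (4 * Iy * M_alpha) = (103e-9)^2 * 10300^2 / (4 * 73e-8 * 0.46) = 0.8379

0.8379


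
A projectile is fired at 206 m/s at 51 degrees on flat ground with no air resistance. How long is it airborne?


T = 2*v0*sin(theta)/g = 2*206*sin(51°)/9.81 = 32.64 s

32.64 s


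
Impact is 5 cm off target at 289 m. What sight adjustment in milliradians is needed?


1 mrad subtends 1 cm per 10 m of range, so adj = error_cm / (dist_m / 10) = 5 / (289/10) = 0.173 mrad

0.173 mrad


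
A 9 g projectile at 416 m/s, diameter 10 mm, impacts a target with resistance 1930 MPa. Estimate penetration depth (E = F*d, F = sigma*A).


A = pi*(d/2)^2 = pi*(10/2)^2 = 78.5398 mm^2
E = 0.5*m*v^2 = 0.5*0.009*416^2 = 778.752 J
depth = E/(sigma*A) = 778.752 J / (1930 MPa * 78.5398 mm^2) = 778.752/(1930 * 78.5398) m = 0.0051375 m ≈ 5.138 mm

5.138 mm


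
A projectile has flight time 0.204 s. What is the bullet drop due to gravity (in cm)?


drop = 0.5*g*t^2 = 0.5*9.81*0.204^2 = 0.204126 m ≈ 20.41 cm

20.41 cm


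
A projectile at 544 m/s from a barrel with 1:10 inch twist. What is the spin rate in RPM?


twist_m = 10*0.0254 = 0.254 m
spin = v/twist = 544/0.254 = 2141.732 rev/s
RPM = spin*60 = 2141.732*60 ≈ 128504 RPM

128504 RPM


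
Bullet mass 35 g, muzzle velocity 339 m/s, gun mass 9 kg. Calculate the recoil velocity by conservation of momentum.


v_recoil = m_p * v_p / m_gun = 0.035 * 339 / 9 = 1.318 m/s

1.318 m/s


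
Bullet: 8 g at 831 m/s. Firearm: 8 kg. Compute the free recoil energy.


v_r = m_p*v_p/m_gun = 0.008*831/8 = 0.831 m/s, E_r = 0.5*m_gun*v_r^2 = 0.5*8*0.831^2 = 2.762 J

2.762 J


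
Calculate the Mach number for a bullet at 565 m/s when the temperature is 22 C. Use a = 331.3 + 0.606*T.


a = 331.3 + 0.606*(22) = 344.632 m/s
M = v/a = 565/344.632 = 1.639

1.639


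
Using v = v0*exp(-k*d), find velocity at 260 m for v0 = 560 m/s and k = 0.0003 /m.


v = v0*exp(-k*d) = 560*exp(-0.0003*260) = 518 m/s

518 m/s


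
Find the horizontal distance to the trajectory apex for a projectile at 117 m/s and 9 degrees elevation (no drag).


R = v0^2*sin(2*theta)/g = 117^2*sin(2*9°)/9.81 = 431.206 m
apex_dist = R/2 = 431.206/2 = 215.6 m

215.6 m


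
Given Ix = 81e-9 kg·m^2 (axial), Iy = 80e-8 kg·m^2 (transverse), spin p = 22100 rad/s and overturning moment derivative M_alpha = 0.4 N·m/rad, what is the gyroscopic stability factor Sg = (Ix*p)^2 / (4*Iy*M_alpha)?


Sg = Ix^2 * p^2 / (4 * Iy * M_alpha) = (81e-9)^2 * 22100^2 / (4 * 80e-8 * 0.4) = 2.503

2.503


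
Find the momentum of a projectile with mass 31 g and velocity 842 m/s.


p = m*v = 0.031*842 = 26.1 kg·m/s

26.1 kg·m/s


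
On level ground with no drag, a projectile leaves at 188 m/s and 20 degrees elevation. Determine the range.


R = v0^2 * sin(2*theta) / g = 188^2 * sin(2*20°) / 9.81 = 2316 m

2316 m


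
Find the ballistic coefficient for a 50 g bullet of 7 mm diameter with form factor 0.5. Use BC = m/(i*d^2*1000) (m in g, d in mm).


BC = m/(i*d^2*1000) = 50/(0.5 * 7^2 * 1000) = 0.002041

0.002041


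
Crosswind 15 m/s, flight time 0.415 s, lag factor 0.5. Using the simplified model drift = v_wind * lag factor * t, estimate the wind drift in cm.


drift = v_wind * lag * t = 15 * 0.5 * 0.415 = 3.1125 m ≈ 311.2 cm

311.2 cm


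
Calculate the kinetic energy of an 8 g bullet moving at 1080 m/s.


E = 0.5*m*v^2 = 0.5*0.008*1080^2 = 4666 J

4666 J


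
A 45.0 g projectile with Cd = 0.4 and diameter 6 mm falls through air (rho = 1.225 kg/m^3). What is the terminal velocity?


A = pi*(d/2)^2 = pi*(6/2000)^2 = 2.82743e-05 m^2
vt = sqrt(2mg/(Cd*rho*A)) = sqrt(2*0.045*9.81/(0.4 * 1.225 * 2.82743e-05)) = 252.4 m/s

252.4 m/s


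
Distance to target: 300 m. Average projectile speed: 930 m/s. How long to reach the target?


t = d/v = 300/930 = 0.3226 s

0.3226 s


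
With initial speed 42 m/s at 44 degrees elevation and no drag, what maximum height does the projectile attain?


H = (v0*sin(theta))^2 / (2g) = (42*sin(44°))^2 / (2*9.81) = 43.39 m

43.39 m


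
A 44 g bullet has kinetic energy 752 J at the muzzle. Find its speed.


v = sqrt(2*E/m) = sqrt(2*752/0.044) = 184.9 m/s

184.9 m/s


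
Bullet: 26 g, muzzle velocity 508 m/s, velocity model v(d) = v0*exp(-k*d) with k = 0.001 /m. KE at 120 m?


v = v0*exp(-k*d) = 508*exp(-0.001*120) = 450.556 m/s
E = 0.5*m*v^2 = 0.5*0.026*450.556^2 = 2639 J

2639 J


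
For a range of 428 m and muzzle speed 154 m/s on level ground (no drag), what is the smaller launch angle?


sin(2*theta) = R*g/v0^2 = 428*9.81/154^2 = 0.17704, theta = arcsin(0.17704)/2 = 5.099°

5.099 degrees


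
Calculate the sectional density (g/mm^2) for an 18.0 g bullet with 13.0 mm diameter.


SD = m/d^2 = 18.0/13.0^2 = 0.1065 g/mm^2

0.1065 g/mm^2


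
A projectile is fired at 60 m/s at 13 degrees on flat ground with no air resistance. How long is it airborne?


T = 2*v0*sin(theta)/g = 2*60*sin(13°)/9.81 = 2.752 s

2.752 s


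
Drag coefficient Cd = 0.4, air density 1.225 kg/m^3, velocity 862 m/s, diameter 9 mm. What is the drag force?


A = pi*(d/2)^2 = pi*(9/2000)^2 = 6.36173e-05 m^2
Fd = 0.5*Cd*rho*A*v^2 = 0.5*0.4*1.225*6.36173e-05*862^2 = 11.58 N

11.58 N


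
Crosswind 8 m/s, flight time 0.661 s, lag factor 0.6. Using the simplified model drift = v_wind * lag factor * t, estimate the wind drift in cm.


drift = v_wind * lag * t = 8 * 0.6 * 0.661 = 3.1728 m ≈ 317.3 cm

317.3 cm


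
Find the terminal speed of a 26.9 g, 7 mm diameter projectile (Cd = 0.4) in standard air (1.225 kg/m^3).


A = pi*(d/2)^2 = pi*(7/2000)^2 = 3.84845e-05 m^2
vt = sqrt(2mg/(Cd*rho*A)) = sqrt(2*0.0269*9.81/(0.4 * 1.225 * 3.84845e-05)) = 167.3 m/s

167.3 m/s


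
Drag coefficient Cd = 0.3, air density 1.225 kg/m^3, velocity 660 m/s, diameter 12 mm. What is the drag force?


A = pi*(d/2)^2 = pi*(12/2000)^2 = 1.13097e-04 m^2
Fd = 0.5*Cd*rho*A*v^2 = 0.5*0.3*1.225*1.13097e-04*660^2 = 9.052 N

9.052 N


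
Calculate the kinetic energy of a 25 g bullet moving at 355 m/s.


E = 0.5*m*v^2 = 0.5*0.025*355^2 = 1575 J

1575 J


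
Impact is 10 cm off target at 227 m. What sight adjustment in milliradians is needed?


1 mrad subtends 1 cm per 10 m of range, so adj = error_cm / (dist_m / 10) = 10 / (227/10) = 0.4405 mrad

0.4405 mrad


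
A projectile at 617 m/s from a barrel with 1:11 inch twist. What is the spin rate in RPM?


twist_m = 11*0.0254 = 0.2794 m
spin = v/twist = 617/0.2794 = 2208.304 rev/s
RPM = spin*60 = 2208.304*60 ≈ 132498 RPM

132498 RPM


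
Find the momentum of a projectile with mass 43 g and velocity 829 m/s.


p = m*v = 0.043*829 = 35.65 kg·m/s

35.65 kg·m/s


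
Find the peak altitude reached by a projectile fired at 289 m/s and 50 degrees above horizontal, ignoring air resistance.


H = (v0*sin(theta))^2 / (2g) = (289*sin(50°))^2 / (2*9.81) = 2498 m

2498 m


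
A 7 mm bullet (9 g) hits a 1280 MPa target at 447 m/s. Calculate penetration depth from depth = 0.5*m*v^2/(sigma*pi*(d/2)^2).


A = pi*(d/2)^2 = pi*(7/2)^2 = 38.4845 mm^2
E = 0.5*m*v^2 = 0.5*0.009*447^2 = 899.14 J
depth = E/(sigma*A) = 899.14 J / (1280 MPa * 38.4845 mm^2) = 899.14/(1280 * 38.4845) m = 0.0182529 m ≈ 18.25 mm

18.25 mm


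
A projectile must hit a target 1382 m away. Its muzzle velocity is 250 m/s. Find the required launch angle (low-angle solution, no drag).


sin(2*theta) = R*g/v0^2 = 1382*9.81/250^2 = 0.216919, theta = arcsin(0.216919)/2 = 6.264°

6.264 degrees


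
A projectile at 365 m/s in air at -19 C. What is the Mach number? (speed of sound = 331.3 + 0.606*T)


a = 331.3 + 0.606*(-19) = 319.786 m/s
M = v/a = 365/319.786 = 1.141

1.141


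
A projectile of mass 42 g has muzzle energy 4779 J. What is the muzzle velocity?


v = sqrt(2*E/m) = sqrt(2*4779/0.042) = 477 m/s

477 m/s


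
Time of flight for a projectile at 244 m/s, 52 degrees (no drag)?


T = 2*v0*sin(theta)/g = 2*244*sin(52°)/9.81 = 39.2 s

39.2 s


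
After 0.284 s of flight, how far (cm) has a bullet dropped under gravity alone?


drop = 0.5*g*t^2 = 0.5*9.81*0.284^2 = 0.395618 m ≈ 39.56 cm

39.56 cm


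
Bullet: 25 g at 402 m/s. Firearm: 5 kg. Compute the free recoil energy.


v_r = m_p*v_p/m_gun = 0.025*402/5 = 2.01 m/s, E_r = 0.5*m_gun*v_r^2 = 0.5*5*2.01^2 = 10.1 J

10.1 J


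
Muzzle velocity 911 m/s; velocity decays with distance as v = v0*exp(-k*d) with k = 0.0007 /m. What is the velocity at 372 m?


v = v0*exp(-k*d) = 911*exp(-0.0007*372) = 702.1 m/s

702.1 m/s


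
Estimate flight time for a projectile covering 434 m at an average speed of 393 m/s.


t = d/v = 434/393 = 1.104 s

1.104 s


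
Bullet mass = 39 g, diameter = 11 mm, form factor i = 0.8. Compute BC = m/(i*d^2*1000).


BC = m/(i*d^2*1000) = 39/(0.8 * 11^2 * 1000) = 0.0004029

0.0004029


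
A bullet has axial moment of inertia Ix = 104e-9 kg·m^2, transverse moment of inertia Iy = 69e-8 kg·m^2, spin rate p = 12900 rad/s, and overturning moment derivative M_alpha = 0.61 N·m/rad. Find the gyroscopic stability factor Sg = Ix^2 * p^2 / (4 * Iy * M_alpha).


Sg = Ix^2 * p^2 / (4 * Iy * M_alpha) = (104e-9)^2 * 12900^2 / (4 * 69e-8 * 0.61) = 1.069

1.069


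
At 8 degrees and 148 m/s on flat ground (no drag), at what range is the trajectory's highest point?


R = v0^2*sin(2*theta)/g = 148^2*sin(2*8°)/9.81 = 615.45 m
apex_dist = R/2 = 615.45/2 = 307.7 m

307.7 m


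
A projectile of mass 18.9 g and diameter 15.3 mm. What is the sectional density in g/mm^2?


SD = m/d^2 = 18.9/15.3^2 = 0.08074 g/mm^2

0.08074 g/mm^2


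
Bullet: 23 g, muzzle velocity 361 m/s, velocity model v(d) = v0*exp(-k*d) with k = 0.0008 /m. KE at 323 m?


v = v0*exp(-k*d) = 361*exp(-0.0008*323) = 278.795 m/s
E = 0.5*m*v^2 = 0.5*0.023*278.795^2 = 893.9 J

893.9 J
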